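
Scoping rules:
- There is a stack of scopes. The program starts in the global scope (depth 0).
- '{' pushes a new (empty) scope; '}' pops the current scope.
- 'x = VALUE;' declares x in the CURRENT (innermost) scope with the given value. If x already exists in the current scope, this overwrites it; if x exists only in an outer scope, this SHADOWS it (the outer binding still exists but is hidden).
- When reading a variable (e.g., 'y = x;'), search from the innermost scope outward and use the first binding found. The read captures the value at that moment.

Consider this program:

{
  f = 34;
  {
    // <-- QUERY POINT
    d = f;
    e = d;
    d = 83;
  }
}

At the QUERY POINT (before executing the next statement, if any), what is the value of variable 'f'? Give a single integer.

Answer: 34

Derivation:
Step 1: enter scope (depth=1)
Step 2: declare f=34 at depth 1
Step 3: enter scope (depth=2)
Visible at query point: f=34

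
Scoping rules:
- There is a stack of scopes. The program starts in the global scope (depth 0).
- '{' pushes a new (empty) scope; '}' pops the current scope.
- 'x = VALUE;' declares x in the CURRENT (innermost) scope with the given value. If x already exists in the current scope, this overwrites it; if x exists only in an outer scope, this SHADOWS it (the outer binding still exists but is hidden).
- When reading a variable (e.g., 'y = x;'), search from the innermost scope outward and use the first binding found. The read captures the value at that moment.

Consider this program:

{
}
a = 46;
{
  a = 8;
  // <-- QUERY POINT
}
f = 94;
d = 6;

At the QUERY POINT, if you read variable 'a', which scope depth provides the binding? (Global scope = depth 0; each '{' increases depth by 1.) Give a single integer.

Step 1: enter scope (depth=1)
Step 2: exit scope (depth=0)
Step 3: declare a=46 at depth 0
Step 4: enter scope (depth=1)
Step 5: declare a=8 at depth 1
Visible at query point: a=8

Answer: 1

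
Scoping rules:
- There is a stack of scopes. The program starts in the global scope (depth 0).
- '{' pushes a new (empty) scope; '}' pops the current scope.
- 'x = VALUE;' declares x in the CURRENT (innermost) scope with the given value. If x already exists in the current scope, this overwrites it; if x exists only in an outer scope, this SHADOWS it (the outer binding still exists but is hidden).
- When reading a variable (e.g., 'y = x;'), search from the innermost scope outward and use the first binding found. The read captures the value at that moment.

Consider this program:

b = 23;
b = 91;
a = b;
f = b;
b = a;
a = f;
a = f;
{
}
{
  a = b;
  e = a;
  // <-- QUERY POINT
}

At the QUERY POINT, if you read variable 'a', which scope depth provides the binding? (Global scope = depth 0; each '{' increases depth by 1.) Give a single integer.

Answer: 1

Derivation:
Step 1: declare b=23 at depth 0
Step 2: declare b=91 at depth 0
Step 3: declare a=(read b)=91 at depth 0
Step 4: declare f=(read b)=91 at depth 0
Step 5: declare b=(read a)=91 at depth 0
Step 6: declare a=(read f)=91 at depth 0
Step 7: declare a=(read f)=91 at depth 0
Step 8: enter scope (depth=1)
Step 9: exit scope (depth=0)
Step 10: enter scope (depth=1)
Step 11: declare a=(read b)=91 at depth 1
Step 12: declare e=(read a)=91 at depth 1
Visible at query point: a=91 b=91 e=91 f=91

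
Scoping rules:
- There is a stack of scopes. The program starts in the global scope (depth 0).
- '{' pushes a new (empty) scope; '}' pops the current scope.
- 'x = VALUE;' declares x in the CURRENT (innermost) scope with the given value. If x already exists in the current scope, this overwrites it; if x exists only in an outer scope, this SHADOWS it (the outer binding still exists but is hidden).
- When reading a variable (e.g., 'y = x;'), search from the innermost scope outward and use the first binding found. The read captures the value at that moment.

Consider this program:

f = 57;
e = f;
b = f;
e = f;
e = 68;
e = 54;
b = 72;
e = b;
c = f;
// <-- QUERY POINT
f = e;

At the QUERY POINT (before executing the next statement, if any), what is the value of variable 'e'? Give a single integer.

Answer: 72

Derivation:
Step 1: declare f=57 at depth 0
Step 2: declare e=(read f)=57 at depth 0
Step 3: declare b=(read f)=57 at depth 0
Step 4: declare e=(read f)=57 at depth 0
Step 5: declare e=68 at depth 0
Step 6: declare e=54 at depth 0
Step 7: declare b=72 at depth 0
Step 8: declare e=(read b)=72 at depth 0
Step 9: declare c=(read f)=57 at depth 0
Visible at query point: b=72 c=57 e=72 f=57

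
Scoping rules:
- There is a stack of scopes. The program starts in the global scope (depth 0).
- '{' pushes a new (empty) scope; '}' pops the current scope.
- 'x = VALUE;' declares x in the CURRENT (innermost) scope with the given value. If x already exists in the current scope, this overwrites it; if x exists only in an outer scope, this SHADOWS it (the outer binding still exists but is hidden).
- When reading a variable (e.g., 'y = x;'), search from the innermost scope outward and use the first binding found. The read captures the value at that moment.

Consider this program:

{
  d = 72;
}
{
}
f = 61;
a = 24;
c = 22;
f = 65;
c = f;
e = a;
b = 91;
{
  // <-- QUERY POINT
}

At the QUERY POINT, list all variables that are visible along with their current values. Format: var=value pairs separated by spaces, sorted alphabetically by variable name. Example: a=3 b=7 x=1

Answer: a=24 b=91 c=65 e=24 f=65

Derivation:
Step 1: enter scope (depth=1)
Step 2: declare d=72 at depth 1
Step 3: exit scope (depth=0)
Step 4: enter scope (depth=1)
Step 5: exit scope (depth=0)
Step 6: declare f=61 at depth 0
Step 7: declare a=24 at depth 0
Step 8: declare c=22 at depth 0
Step 9: declare f=65 at depth 0
Step 10: declare c=(read f)=65 at depth 0
Step 11: declare e=(read a)=24 at depth 0
Step 12: declare b=91 at depth 0
Step 13: enter scope (depth=1)
Visible at query point: a=24 b=91 c=65 e=24 f=65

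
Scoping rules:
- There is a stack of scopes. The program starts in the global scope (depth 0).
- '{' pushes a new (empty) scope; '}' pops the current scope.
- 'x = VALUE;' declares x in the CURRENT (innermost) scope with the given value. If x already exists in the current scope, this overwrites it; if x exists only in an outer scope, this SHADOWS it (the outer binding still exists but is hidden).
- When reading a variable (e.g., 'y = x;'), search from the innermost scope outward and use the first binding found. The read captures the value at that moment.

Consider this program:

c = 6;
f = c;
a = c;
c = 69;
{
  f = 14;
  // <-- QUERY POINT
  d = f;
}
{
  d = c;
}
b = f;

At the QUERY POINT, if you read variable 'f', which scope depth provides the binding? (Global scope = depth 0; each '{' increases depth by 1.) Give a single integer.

Step 1: declare c=6 at depth 0
Step 2: declare f=(read c)=6 at depth 0
Step 3: declare a=(read c)=6 at depth 0
Step 4: declare c=69 at depth 0
Step 5: enter scope (depth=1)
Step 6: declare f=14 at depth 1
Visible at query point: a=6 c=69 f=14

Answer: 1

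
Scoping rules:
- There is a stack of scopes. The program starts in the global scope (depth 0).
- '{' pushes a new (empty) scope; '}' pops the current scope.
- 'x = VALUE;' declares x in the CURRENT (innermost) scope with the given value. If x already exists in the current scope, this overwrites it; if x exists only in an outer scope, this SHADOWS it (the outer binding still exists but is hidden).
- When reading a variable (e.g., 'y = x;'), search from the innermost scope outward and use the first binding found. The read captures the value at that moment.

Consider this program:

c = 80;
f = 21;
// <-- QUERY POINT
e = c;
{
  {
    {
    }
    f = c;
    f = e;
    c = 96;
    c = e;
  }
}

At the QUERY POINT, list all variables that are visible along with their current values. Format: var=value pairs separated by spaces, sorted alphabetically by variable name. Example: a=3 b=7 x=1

Answer: c=80 f=21

Derivation:
Step 1: declare c=80 at depth 0
Step 2: declare f=21 at depth 0
Visible at query point: c=80 f=21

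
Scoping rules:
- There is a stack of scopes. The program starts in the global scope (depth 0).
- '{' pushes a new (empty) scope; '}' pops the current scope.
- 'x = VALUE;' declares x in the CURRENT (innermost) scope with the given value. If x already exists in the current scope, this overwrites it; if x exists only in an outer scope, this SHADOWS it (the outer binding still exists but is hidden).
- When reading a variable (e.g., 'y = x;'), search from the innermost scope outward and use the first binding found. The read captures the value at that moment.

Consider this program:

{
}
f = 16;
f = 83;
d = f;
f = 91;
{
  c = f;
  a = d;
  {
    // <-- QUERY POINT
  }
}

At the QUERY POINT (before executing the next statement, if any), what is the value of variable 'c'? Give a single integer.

Answer: 91

Derivation:
Step 1: enter scope (depth=1)
Step 2: exit scope (depth=0)
Step 3: declare f=16 at depth 0
Step 4: declare f=83 at depth 0
Step 5: declare d=(read f)=83 at depth 0
Step 6: declare f=91 at depth 0
Step 7: enter scope (depth=1)
Step 8: declare c=(read f)=91 at depth 1
Step 9: declare a=(read d)=83 at depth 1
Step 10: enter scope (depth=2)
Visible at query point: a=83 c=91 d=83 f=91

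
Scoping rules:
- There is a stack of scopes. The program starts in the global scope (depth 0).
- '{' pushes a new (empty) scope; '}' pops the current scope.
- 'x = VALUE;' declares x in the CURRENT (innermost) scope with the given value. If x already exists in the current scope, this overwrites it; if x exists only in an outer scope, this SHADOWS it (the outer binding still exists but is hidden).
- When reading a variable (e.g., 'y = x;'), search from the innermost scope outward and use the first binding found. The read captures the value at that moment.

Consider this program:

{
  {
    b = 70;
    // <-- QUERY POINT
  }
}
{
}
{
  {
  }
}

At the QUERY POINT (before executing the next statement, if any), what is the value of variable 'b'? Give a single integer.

Answer: 70

Derivation:
Step 1: enter scope (depth=1)
Step 2: enter scope (depth=2)
Step 3: declare b=70 at depth 2
Visible at query point: b=70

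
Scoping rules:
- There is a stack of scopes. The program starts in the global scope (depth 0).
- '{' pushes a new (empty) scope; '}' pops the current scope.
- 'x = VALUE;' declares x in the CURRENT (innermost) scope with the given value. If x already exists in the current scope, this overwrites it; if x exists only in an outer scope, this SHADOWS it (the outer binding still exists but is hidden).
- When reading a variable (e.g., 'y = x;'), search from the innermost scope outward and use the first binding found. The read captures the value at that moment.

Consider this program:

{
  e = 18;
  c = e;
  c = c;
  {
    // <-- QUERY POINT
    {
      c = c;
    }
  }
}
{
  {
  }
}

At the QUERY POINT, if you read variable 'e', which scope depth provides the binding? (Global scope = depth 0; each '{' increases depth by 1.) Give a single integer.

Step 1: enter scope (depth=1)
Step 2: declare e=18 at depth 1
Step 3: declare c=(read e)=18 at depth 1
Step 4: declare c=(read c)=18 at depth 1
Step 5: enter scope (depth=2)
Visible at query point: c=18 e=18

Answer: 1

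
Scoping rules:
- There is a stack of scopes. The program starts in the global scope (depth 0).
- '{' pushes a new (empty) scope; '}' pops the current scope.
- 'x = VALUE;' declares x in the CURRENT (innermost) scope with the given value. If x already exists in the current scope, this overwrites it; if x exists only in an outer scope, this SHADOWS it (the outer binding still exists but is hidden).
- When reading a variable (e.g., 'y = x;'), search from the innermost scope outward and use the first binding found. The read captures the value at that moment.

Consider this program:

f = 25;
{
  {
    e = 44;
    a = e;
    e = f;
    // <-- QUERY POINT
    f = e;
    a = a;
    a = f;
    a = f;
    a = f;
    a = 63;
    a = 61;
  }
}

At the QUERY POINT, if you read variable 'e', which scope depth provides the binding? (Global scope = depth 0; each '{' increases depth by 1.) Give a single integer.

Step 1: declare f=25 at depth 0
Step 2: enter scope (depth=1)
Step 3: enter scope (depth=2)
Step 4: declare e=44 at depth 2
Step 5: declare a=(read e)=44 at depth 2
Step 6: declare e=(read f)=25 at depth 2
Visible at query point: a=44 e=25 f=25

Answer: 2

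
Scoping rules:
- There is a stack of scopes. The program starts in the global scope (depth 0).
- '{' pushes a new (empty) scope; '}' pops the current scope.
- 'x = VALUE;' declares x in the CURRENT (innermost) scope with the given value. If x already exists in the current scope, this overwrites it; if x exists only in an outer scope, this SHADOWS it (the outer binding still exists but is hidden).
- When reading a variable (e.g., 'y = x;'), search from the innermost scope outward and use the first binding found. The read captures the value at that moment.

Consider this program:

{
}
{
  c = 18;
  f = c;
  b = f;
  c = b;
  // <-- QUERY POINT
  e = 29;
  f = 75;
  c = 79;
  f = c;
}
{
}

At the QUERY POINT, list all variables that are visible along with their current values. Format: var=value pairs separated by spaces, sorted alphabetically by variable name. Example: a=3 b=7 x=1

Answer: b=18 c=18 f=18

Derivation:
Step 1: enter scope (depth=1)
Step 2: exit scope (depth=0)
Step 3: enter scope (depth=1)
Step 4: declare c=18 at depth 1
Step 5: declare f=(read c)=18 at depth 1
Step 6: declare b=(read f)=18 at depth 1
Step 7: declare c=(read b)=18 at depth 1
Visible at query point: b=18 c=18 f=18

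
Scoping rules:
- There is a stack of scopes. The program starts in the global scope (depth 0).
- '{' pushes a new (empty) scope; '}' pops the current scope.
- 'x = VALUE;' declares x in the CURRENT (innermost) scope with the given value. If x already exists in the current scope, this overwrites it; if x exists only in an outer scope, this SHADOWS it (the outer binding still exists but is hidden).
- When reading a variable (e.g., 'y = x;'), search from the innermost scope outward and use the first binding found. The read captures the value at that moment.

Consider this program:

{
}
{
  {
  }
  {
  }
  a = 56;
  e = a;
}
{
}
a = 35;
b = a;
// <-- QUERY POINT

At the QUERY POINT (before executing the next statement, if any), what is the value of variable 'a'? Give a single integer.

Answer: 35

Derivation:
Step 1: enter scope (depth=1)
Step 2: exit scope (depth=0)
Step 3: enter scope (depth=1)
Step 4: enter scope (depth=2)
Step 5: exit scope (depth=1)
Step 6: enter scope (depth=2)
Step 7: exit scope (depth=1)
Step 8: declare a=56 at depth 1
Step 9: declare e=(read a)=56 at depth 1
Step 10: exit scope (depth=0)
Step 11: enter scope (depth=1)
Step 12: exit scope (depth=0)
Step 13: declare a=35 at depth 0
Step 14: declare b=(read a)=35 at depth 0
Visible at query point: a=35 b=35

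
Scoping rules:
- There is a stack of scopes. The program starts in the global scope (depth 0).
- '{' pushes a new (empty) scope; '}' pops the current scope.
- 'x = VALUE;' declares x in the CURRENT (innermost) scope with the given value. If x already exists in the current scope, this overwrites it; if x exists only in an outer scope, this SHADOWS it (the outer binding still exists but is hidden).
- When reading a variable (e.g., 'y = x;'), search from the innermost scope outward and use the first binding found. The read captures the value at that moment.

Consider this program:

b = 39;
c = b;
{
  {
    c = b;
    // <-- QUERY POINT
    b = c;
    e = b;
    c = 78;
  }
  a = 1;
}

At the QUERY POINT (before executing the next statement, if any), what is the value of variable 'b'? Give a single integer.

Step 1: declare b=39 at depth 0
Step 2: declare c=(read b)=39 at depth 0
Step 3: enter scope (depth=1)
Step 4: enter scope (depth=2)
Step 5: declare c=(read b)=39 at depth 2
Visible at query point: b=39 c=39

Answer: 39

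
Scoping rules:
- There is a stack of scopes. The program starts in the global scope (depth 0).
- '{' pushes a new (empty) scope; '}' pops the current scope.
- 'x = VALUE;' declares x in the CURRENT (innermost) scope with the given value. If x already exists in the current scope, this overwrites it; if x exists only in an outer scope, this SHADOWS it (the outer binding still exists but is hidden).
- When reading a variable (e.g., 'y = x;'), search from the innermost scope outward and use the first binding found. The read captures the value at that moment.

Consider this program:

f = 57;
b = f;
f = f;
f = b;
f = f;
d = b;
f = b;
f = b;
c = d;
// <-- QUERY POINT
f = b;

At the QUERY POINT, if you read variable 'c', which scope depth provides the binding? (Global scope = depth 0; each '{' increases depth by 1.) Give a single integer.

Step 1: declare f=57 at depth 0
Step 2: declare b=(read f)=57 at depth 0
Step 3: declare f=(read f)=57 at depth 0
Step 4: declare f=(read b)=57 at depth 0
Step 5: declare f=(read f)=57 at depth 0
Step 6: declare d=(read b)=57 at depth 0
Step 7: declare f=(read b)=57 at depth 0
Step 8: declare f=(read b)=57 at depth 0
Step 9: declare c=(read d)=57 at depth 0
Visible at query point: b=57 c=57 d=57 f=57

Answer: 0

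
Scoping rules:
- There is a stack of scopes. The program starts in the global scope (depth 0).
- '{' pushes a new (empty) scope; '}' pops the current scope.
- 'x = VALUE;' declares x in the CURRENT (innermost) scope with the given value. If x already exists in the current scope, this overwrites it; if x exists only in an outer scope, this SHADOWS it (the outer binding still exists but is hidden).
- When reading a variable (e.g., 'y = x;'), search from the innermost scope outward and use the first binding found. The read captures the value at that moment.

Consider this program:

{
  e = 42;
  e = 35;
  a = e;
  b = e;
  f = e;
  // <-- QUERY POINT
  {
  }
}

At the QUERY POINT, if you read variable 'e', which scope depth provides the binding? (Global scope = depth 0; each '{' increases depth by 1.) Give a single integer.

Answer: 1

Derivation:
Step 1: enter scope (depth=1)
Step 2: declare e=42 at depth 1
Step 3: declare e=35 at depth 1
Step 4: declare a=(read e)=35 at depth 1
Step 5: declare b=(read e)=35 at depth 1
Step 6: declare f=(read e)=35 at depth 1
Visible at query point: a=35 b=35 e=35 f=35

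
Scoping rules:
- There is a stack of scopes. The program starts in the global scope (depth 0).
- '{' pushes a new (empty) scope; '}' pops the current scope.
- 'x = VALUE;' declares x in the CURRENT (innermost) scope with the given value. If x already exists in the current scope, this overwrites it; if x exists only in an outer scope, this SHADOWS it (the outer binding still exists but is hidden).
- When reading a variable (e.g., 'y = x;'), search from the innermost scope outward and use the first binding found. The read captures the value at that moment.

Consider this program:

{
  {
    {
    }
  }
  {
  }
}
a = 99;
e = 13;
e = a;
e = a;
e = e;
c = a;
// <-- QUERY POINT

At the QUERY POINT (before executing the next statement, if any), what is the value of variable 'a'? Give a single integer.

Answer: 99

Derivation:
Step 1: enter scope (depth=1)
Step 2: enter scope (depth=2)
Step 3: enter scope (depth=3)
Step 4: exit scope (depth=2)
Step 5: exit scope (depth=1)
Step 6: enter scope (depth=2)
Step 7: exit scope (depth=1)
Step 8: exit scope (depth=0)
Step 9: declare a=99 at depth 0
Step 10: declare e=13 at depth 0
Step 11: declare e=(read a)=99 at depth 0
Step 12: declare e=(read a)=99 at depth 0
Step 13: declare e=(read e)=99 at depth 0
Step 14: declare c=(read a)=99 at depth 0
Visible at query point: a=99 c=99 e=99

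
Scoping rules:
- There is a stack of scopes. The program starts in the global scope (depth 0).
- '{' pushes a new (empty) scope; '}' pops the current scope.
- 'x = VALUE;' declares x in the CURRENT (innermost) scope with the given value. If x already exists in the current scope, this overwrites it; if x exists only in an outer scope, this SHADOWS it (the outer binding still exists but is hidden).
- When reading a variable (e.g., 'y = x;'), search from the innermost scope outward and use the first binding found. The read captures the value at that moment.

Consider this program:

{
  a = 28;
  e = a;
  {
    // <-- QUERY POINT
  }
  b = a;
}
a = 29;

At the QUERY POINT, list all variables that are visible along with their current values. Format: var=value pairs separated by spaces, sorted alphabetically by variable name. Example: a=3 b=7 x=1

Answer: a=28 e=28

Derivation:
Step 1: enter scope (depth=1)
Step 2: declare a=28 at depth 1
Step 3: declare e=(read a)=28 at depth 1
Step 4: enter scope (depth=2)
Visible at query point: a=28 e=28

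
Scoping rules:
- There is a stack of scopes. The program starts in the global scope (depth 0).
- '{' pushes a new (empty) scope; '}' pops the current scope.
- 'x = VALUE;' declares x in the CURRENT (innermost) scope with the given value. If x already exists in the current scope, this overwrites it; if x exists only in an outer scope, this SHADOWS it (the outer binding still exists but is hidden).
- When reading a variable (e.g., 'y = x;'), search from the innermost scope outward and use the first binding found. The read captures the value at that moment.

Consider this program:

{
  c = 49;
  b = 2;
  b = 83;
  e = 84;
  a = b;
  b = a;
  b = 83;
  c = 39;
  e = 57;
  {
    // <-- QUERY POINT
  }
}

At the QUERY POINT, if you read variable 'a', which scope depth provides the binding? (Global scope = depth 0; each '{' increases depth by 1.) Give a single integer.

Step 1: enter scope (depth=1)
Step 2: declare c=49 at depth 1
Step 3: declare b=2 at depth 1
Step 4: declare b=83 at depth 1
Step 5: declare e=84 at depth 1
Step 6: declare a=(read b)=83 at depth 1
Step 7: declare b=(read a)=83 at depth 1
Step 8: declare b=83 at depth 1
Step 9: declare c=39 at depth 1
Step 10: declare e=57 at depth 1
Step 11: enter scope (depth=2)
Visible at query point: a=83 b=83 c=39 e=57

Answer: 1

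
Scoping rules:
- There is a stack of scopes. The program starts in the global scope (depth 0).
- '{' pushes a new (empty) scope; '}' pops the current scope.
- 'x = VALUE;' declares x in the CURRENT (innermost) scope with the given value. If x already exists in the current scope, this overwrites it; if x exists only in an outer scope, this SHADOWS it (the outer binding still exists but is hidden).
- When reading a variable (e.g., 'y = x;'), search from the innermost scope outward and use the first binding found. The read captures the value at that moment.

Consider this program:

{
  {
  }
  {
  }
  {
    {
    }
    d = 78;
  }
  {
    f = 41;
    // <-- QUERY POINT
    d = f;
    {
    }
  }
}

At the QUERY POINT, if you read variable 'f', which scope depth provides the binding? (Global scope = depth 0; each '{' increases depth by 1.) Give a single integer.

Answer: 2

Derivation:
Step 1: enter scope (depth=1)
Step 2: enter scope (depth=2)
Step 3: exit scope (depth=1)
Step 4: enter scope (depth=2)
Step 5: exit scope (depth=1)
Step 6: enter scope (depth=2)
Step 7: enter scope (depth=3)
Step 8: exit scope (depth=2)
Step 9: declare d=78 at depth 2
Step 10: exit scope (depth=1)
Step 11: enter scope (depth=2)
Step 12: declare f=41 at depth 2
Visible at query point: f=41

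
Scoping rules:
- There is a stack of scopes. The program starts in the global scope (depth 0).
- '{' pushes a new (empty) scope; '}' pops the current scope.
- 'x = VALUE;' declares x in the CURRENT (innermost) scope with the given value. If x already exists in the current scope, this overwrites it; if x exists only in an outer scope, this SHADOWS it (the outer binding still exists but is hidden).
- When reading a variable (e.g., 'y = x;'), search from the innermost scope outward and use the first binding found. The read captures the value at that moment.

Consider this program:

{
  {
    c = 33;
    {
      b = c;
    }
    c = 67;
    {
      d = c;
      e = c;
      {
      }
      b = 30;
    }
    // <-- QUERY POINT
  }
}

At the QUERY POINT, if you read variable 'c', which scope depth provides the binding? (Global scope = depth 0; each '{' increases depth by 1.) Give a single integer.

Answer: 2

Derivation:
Step 1: enter scope (depth=1)
Step 2: enter scope (depth=2)
Step 3: declare c=33 at depth 2
Step 4: enter scope (depth=3)
Step 5: declare b=(read c)=33 at depth 3
Step 6: exit scope (depth=2)
Step 7: declare c=67 at depth 2
Step 8: enter scope (depth=3)
Step 9: declare d=(read c)=67 at depth 3
Step 10: declare e=(read c)=67 at depth 3
Step 11: enter scope (depth=4)
Step 12: exit scope (depth=3)
Step 13: declare b=30 at depth 3
Step 14: exit scope (depth=2)
Visible at query point: c=67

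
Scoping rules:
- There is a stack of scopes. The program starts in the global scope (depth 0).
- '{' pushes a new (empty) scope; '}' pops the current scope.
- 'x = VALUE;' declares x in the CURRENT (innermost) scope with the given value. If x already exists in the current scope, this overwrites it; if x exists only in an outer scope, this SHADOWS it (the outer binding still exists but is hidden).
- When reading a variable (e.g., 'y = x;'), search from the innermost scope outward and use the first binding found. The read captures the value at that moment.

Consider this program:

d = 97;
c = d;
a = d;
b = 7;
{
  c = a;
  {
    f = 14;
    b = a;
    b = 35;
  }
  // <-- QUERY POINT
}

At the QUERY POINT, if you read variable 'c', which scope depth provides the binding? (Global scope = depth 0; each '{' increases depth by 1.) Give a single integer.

Step 1: declare d=97 at depth 0
Step 2: declare c=(read d)=97 at depth 0
Step 3: declare a=(read d)=97 at depth 0
Step 4: declare b=7 at depth 0
Step 5: enter scope (depth=1)
Step 6: declare c=(read a)=97 at depth 1
Step 7: enter scope (depth=2)
Step 8: declare f=14 at depth 2
Step 9: declare b=(read a)=97 at depth 2
Step 10: declare b=35 at depth 2
Step 11: exit scope (depth=1)
Visible at query point: a=97 b=7 c=97 d=97

Answer: 1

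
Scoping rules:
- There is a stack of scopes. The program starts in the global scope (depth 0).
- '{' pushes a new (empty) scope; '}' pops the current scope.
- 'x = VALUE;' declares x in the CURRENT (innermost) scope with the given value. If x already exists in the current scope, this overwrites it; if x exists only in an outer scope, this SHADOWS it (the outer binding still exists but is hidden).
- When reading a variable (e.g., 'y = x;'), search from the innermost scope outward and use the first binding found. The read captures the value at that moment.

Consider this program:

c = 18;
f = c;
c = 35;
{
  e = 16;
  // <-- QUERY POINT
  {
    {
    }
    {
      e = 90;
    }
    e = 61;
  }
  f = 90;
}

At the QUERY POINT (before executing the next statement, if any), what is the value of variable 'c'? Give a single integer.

Step 1: declare c=18 at depth 0
Step 2: declare f=(read c)=18 at depth 0
Step 3: declare c=35 at depth 0
Step 4: enter scope (depth=1)
Step 5: declare e=16 at depth 1
Visible at query point: c=35 e=16 f=18

Answer: 35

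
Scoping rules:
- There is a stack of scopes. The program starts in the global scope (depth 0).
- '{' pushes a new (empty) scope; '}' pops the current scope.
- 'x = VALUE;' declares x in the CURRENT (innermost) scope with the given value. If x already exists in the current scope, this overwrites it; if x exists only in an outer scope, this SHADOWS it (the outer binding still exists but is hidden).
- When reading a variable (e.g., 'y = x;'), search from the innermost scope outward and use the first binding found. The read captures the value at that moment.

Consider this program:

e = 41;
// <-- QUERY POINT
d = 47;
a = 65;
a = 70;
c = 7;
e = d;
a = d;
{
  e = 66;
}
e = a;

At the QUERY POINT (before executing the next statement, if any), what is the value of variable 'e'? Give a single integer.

Step 1: declare e=41 at depth 0
Visible at query point: e=41

Answer: 41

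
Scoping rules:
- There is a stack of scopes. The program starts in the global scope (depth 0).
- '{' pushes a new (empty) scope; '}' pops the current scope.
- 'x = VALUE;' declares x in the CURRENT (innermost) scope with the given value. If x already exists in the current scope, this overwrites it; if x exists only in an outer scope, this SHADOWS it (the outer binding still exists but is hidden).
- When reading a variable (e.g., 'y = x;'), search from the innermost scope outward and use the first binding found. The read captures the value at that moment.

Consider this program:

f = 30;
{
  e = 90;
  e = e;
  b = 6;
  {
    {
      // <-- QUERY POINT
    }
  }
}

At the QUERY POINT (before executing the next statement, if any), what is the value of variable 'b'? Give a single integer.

Step 1: declare f=30 at depth 0
Step 2: enter scope (depth=1)
Step 3: declare e=90 at depth 1
Step 4: declare e=(read e)=90 at depth 1
Step 5: declare b=6 at depth 1
Step 6: enter scope (depth=2)
Step 7: enter scope (depth=3)
Visible at query point: b=6 e=90 f=30

Answer: 6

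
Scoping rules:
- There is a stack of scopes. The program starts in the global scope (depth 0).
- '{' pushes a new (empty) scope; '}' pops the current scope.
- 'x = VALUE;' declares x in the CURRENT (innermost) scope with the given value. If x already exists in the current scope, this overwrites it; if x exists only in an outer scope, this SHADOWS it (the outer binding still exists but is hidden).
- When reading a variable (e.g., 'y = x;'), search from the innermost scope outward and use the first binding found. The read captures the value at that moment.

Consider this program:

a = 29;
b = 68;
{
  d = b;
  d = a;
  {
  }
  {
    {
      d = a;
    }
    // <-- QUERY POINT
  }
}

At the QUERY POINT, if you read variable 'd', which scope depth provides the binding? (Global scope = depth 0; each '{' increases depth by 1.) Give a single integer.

Answer: 1

Derivation:
Step 1: declare a=29 at depth 0
Step 2: declare b=68 at depth 0
Step 3: enter scope (depth=1)
Step 4: declare d=(read b)=68 at depth 1
Step 5: declare d=(read a)=29 at depth 1
Step 6: enter scope (depth=2)
Step 7: exit scope (depth=1)
Step 8: enter scope (depth=2)
Step 9: enter scope (depth=3)
Step 10: declare d=(read a)=29 at depth 3
Step 11: exit scope (depth=2)
Visible at query point: a=29 b=68 d=29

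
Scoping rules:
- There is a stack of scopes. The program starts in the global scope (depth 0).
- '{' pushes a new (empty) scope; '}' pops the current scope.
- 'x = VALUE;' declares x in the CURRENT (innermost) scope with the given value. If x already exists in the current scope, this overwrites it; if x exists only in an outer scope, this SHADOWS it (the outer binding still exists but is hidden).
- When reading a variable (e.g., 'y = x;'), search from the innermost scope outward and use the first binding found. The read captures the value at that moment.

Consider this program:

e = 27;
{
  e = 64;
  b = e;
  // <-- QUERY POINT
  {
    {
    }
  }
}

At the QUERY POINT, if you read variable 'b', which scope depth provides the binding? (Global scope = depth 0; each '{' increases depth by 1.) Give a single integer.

Answer: 1

Derivation:
Step 1: declare e=27 at depth 0
Step 2: enter scope (depth=1)
Step 3: declare e=64 at depth 1
Step 4: declare b=(read e)=64 at depth 1
Visible at query point: b=64 e=64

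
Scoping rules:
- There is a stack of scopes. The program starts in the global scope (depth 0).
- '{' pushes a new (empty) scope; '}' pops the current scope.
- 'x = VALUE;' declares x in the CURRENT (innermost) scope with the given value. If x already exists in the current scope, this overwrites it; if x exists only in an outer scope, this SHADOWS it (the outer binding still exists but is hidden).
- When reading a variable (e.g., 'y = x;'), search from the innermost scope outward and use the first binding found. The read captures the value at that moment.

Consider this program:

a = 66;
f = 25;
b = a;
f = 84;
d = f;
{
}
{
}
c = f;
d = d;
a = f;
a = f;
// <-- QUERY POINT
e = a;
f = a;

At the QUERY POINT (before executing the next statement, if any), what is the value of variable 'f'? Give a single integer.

Answer: 84

Derivation:
Step 1: declare a=66 at depth 0
Step 2: declare f=25 at depth 0
Step 3: declare b=(read a)=66 at depth 0
Step 4: declare f=84 at depth 0
Step 5: declare d=(read f)=84 at depth 0
Step 6: enter scope (depth=1)
Step 7: exit scope (depth=0)
Step 8: enter scope (depth=1)
Step 9: exit scope (depth=0)
Step 10: declare c=(read f)=84 at depth 0
Step 11: declare d=(read d)=84 at depth 0
Step 12: declare a=(read f)=84 at depth 0
Step 13: declare a=(read f)=84 at depth 0
Visible at query point: a=84 b=66 c=84 d=84 f=84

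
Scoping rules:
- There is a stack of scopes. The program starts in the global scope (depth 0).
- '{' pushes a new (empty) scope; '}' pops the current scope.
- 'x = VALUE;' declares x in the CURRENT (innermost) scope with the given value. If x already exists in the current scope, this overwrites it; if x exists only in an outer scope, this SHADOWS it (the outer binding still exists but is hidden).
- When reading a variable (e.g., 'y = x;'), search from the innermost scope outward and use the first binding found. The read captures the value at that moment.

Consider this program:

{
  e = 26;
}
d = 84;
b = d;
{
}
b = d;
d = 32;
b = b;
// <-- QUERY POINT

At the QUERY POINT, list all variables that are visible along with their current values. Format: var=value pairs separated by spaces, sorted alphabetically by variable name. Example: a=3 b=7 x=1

Step 1: enter scope (depth=1)
Step 2: declare e=26 at depth 1
Step 3: exit scope (depth=0)
Step 4: declare d=84 at depth 0
Step 5: declare b=(read d)=84 at depth 0
Step 6: enter scope (depth=1)
Step 7: exit scope (depth=0)
Step 8: declare b=(read d)=84 at depth 0
Step 9: declare d=32 at depth 0
Step 10: declare b=(read b)=84 at depth 0
Visible at query point: b=84 d=32

Answer: b=84 d=32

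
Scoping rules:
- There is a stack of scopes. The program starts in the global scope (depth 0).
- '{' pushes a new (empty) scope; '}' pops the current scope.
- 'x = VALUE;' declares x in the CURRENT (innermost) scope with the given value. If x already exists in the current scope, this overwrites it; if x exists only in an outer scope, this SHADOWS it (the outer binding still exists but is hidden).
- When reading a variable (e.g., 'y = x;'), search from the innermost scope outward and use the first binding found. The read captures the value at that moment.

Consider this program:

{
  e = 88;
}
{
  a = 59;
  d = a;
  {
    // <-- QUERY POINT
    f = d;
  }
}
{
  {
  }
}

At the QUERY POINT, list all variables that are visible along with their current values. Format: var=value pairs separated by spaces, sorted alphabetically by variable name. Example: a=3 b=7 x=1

Step 1: enter scope (depth=1)
Step 2: declare e=88 at depth 1
Step 3: exit scope (depth=0)
Step 4: enter scope (depth=1)
Step 5: declare a=59 at depth 1
Step 6: declare d=(read a)=59 at depth 1
Step 7: enter scope (depth=2)
Visible at query point: a=59 d=59

Answer: a=59 d=59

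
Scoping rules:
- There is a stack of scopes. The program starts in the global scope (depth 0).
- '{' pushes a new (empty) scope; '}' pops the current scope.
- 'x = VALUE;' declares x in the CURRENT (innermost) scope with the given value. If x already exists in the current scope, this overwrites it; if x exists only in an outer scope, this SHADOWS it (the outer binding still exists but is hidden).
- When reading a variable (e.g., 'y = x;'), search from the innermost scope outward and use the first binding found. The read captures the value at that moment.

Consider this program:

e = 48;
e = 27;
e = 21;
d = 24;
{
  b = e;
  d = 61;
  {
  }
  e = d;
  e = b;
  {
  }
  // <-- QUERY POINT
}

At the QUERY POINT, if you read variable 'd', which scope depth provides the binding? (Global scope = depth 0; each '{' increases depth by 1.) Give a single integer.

Answer: 1

Derivation:
Step 1: declare e=48 at depth 0
Step 2: declare e=27 at depth 0
Step 3: declare e=21 at depth 0
Step 4: declare d=24 at depth 0
Step 5: enter scope (depth=1)
Step 6: declare b=(read e)=21 at depth 1
Step 7: declare d=61 at depth 1
Step 8: enter scope (depth=2)
Step 9: exit scope (depth=1)
Step 10: declare e=(read d)=61 at depth 1
Step 11: declare e=(read b)=21 at depth 1
Step 12: enter scope (depth=2)
Step 13: exit scope (depth=1)
Visible at query point: b=21 d=61 e=21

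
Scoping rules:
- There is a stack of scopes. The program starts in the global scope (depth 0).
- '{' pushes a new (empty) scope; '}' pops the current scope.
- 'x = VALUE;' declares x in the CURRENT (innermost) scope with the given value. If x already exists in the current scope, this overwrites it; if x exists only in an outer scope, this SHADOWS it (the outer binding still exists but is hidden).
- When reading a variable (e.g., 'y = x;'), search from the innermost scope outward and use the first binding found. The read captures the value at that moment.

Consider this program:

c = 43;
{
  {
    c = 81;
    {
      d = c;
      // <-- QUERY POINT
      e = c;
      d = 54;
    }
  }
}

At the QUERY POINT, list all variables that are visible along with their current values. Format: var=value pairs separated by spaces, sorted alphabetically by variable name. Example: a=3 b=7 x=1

Step 1: declare c=43 at depth 0
Step 2: enter scope (depth=1)
Step 3: enter scope (depth=2)
Step 4: declare c=81 at depth 2
Step 5: enter scope (depth=3)
Step 6: declare d=(read c)=81 at depth 3
Visible at query point: c=81 d=81

Answer: c=81 d=81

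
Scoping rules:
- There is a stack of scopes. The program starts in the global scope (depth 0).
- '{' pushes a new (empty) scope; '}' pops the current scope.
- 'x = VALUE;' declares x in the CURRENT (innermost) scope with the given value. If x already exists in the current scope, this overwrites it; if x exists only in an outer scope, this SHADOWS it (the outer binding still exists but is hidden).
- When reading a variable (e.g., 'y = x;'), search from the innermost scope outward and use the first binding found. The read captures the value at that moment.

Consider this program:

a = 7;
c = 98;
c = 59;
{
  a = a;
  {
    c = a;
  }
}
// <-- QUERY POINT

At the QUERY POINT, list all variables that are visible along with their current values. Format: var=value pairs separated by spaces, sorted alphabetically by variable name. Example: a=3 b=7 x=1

Step 1: declare a=7 at depth 0
Step 2: declare c=98 at depth 0
Step 3: declare c=59 at depth 0
Step 4: enter scope (depth=1)
Step 5: declare a=(read a)=7 at depth 1
Step 6: enter scope (depth=2)
Step 7: declare c=(read a)=7 at depth 2
Step 8: exit scope (depth=1)
Step 9: exit scope (depth=0)
Visible at query point: a=7 c=59

Answer: a=7 c=59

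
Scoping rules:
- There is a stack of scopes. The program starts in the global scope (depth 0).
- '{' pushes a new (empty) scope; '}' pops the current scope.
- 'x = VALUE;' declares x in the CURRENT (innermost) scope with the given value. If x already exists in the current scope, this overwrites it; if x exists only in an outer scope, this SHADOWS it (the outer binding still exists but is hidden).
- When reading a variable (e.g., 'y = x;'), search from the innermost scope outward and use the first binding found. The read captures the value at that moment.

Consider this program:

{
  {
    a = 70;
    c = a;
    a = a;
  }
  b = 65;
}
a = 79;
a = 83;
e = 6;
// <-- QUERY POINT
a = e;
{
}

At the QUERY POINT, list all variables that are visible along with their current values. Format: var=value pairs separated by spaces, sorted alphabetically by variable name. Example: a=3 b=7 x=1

Step 1: enter scope (depth=1)
Step 2: enter scope (depth=2)
Step 3: declare a=70 at depth 2
Step 4: declare c=(read a)=70 at depth 2
Step 5: declare a=(read a)=70 at depth 2
Step 6: exit scope (depth=1)
Step 7: declare b=65 at depth 1
Step 8: exit scope (depth=0)
Step 9: declare a=79 at depth 0
Step 10: declare a=83 at depth 0
Step 11: declare e=6 at depth 0
Visible at query point: a=83 e=6

Answer: a=83 e=6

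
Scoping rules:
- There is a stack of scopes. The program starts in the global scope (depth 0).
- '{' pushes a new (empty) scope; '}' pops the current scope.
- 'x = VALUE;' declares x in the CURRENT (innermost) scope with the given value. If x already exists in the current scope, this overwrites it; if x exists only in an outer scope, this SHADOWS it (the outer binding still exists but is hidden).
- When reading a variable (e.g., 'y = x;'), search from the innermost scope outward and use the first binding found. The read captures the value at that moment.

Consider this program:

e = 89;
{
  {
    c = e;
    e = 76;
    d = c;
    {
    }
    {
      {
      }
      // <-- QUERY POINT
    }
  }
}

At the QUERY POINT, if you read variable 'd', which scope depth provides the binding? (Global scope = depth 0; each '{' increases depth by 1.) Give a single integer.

Answer: 2

Derivation:
Step 1: declare e=89 at depth 0
Step 2: enter scope (depth=1)
Step 3: enter scope (depth=2)
Step 4: declare c=(read e)=89 at depth 2
Step 5: declare e=76 at depth 2
Step 6: declare d=(read c)=89 at depth 2
Step 7: enter scope (depth=3)
Step 8: exit scope (depth=2)
Step 9: enter scope (depth=3)
Step 10: enter scope (depth=4)
Step 11: exit scope (depth=3)
Visible at query point: c=89 d=89 e=76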